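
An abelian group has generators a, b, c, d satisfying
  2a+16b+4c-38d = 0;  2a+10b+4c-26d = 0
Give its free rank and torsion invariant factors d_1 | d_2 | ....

rank_ℚ(R)=2; free=4−2=2
SNF(R) diag = [2, 6] → torsion [2, 6]

Answer: M ≅ ℤ^2 ⊕ ℤ/2 ⊕ ℤ/6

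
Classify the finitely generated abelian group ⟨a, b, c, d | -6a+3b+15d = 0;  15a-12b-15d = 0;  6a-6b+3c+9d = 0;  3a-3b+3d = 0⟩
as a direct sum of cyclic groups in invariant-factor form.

Answer: M ≅ ℤ/3 ⊕ ℤ/3 ⊕ ℤ/3 ⊕ ℤ/9

Derivation:
rank_ℚ(R)=4; free=4−4=0
SNF(R) diag = [3, 3, 3, 9] → torsion [3, 3, 3, 9]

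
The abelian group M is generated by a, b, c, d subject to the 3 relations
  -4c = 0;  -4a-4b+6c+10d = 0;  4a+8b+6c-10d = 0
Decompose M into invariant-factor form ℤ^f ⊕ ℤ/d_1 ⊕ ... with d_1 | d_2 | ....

Answer: M ≅ ℤ^1 ⊕ ℤ/2 ⊕ ℤ/4 ⊕ ℤ/4

Derivation:
rank_ℚ(R)=3; free=4−3=1
SNF(R) diag = [2, 4, 4] → torsion [2, 4, 4]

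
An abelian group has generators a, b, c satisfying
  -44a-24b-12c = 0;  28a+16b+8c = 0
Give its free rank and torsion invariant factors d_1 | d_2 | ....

Answer: M ≅ ℤ^1 ⊕ ℤ/4 ⊕ ℤ/4

Derivation:
rank_ℚ(R)=2; free=3−2=1
SNF(R) diag = [4, 4] → torsion [4, 4]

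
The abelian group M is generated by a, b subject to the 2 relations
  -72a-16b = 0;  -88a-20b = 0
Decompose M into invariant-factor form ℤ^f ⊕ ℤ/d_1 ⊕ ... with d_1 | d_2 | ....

Answer: M ≅ ℤ/4 ⊕ ℤ/8

Derivation:
rank_ℚ(R)=2; free=2−2=0
SNF(R) diag = [4, 8] → torsion [4, 8]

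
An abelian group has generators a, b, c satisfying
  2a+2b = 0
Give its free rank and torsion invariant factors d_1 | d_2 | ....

rank_ℚ(R)=1; free=3−1=2
SNF(R) diag = [2] → torsion [2]

Answer: M ≅ ℤ^2 ⊕ ℤ/2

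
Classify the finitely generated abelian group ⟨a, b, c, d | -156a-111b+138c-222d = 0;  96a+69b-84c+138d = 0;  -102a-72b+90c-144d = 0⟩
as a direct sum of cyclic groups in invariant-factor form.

Answer: M ≅ ℤ^1 ⊕ ℤ/3 ⊕ ℤ/6 ⊕ ℤ/6

Derivation:
rank_ℚ(R)=3; free=4−3=1
SNF(R) diag = [3, 6, 6] → torsion [3, 6, 6]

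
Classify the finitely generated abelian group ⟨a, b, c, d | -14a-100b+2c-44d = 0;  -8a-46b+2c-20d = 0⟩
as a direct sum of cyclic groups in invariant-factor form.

rank_ℚ(R)=2; free=4−2=2
SNF(R) diag = [2, 6] → torsion [2, 6]

Answer: M ≅ ℤ^2 ⊕ ℤ/2 ⊕ ℤ/6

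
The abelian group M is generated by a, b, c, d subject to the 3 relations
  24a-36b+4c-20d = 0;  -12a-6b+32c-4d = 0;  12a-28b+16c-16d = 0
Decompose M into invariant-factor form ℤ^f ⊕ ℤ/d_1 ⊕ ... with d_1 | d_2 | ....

rank_ℚ(R)=3; free=4−3=1
SNF(R) diag = [2, 4, 12] → torsion [2, 4, 12]

Answer: M ≅ ℤ^1 ⊕ ℤ/2 ⊕ ℤ/4 ⊕ ℤ/12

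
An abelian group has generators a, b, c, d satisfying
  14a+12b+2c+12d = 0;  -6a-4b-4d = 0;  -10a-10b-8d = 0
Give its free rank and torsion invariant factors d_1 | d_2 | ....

rank_ℚ(R)=3; free=4−3=1
SNF(R) diag = [2, 2, 2] → torsion [2, 2, 2]

Answer: M ≅ ℤ^1 ⊕ ℤ/2 ⊕ ℤ/2 ⊕ ℤ/2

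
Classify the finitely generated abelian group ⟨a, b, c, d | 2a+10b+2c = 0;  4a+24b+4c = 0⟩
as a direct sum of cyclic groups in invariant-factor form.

Answer: M ≅ ℤ^2 ⊕ ℤ/2 ⊕ ℤ/4

Derivation:
rank_ℚ(R)=2; free=4−2=2
SNF(R) diag = [2, 4] → torsion [2, 4]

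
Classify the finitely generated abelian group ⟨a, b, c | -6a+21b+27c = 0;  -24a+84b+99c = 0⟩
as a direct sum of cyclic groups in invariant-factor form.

rank_ℚ(R)=2; free=3−2=1
SNF(R) diag = [3, 9] → torsion [3, 9]

Answer: M ≅ ℤ^1 ⊕ ℤ/3 ⊕ ℤ/9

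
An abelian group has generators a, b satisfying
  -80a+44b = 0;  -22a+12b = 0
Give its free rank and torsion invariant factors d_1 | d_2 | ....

rank_ℚ(R)=2; free=2−2=0
SNF(R) diag = [2, 4] → torsion [2, 4]

Answer: M ≅ ℤ/2 ⊕ ℤ/4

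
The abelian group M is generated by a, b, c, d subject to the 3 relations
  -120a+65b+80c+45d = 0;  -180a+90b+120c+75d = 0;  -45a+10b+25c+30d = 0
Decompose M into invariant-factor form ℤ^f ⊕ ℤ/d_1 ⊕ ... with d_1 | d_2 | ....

Answer: M ≅ ℤ^1 ⊕ ℤ/5 ⊕ ℤ/15 ⊕ ℤ/15

Derivation:
rank_ℚ(R)=3; free=4−3=1
SNF(R) diag = [5, 15, 15] → torsion [5, 15, 15]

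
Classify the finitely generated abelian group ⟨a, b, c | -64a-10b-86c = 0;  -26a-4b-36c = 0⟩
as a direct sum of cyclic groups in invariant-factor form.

Answer: M ≅ ℤ^1 ⊕ ℤ/2 ⊕ ℤ/2

Derivation:
rank_ℚ(R)=2; free=3−2=1
SNF(R) diag = [2, 2] → torsion [2, 2]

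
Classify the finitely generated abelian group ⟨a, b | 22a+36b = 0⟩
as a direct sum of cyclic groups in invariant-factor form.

rank_ℚ(R)=1; free=2−1=1
SNF(R) diag = [2] → torsion [2]

Answer: M ≅ ℤ^1 ⊕ ℤ/2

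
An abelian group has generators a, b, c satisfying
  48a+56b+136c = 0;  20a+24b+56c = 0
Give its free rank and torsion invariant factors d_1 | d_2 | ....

rank_ℚ(R)=2; free=3−2=1
SNF(R) diag = [4, 8] → torsion [4, 8]

Answer: M ≅ ℤ^1 ⊕ ℤ/4 ⊕ ℤ/8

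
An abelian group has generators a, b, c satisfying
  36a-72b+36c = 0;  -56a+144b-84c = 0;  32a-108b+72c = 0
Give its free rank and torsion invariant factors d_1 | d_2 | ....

Answer: M ≅ ℤ/4 ⊕ ℤ/12 ⊕ ℤ/36

Derivation:
rank_ℚ(R)=3; free=3−3=0
SNF(R) diag = [4, 12, 36] → torsion [4, 12, 36]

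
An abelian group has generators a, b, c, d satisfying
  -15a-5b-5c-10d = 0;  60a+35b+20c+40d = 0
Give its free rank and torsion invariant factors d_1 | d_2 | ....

Answer: M ≅ ℤ^2 ⊕ ℤ/5 ⊕ ℤ/15

Derivation:
rank_ℚ(R)=2; free=4−2=2
SNF(R) diag = [5, 15] → torsion [5, 15]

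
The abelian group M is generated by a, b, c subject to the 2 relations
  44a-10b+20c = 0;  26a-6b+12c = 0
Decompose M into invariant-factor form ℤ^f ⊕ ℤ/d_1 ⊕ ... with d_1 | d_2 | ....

Answer: M ≅ ℤ^1 ⊕ ℤ/2 ⊕ ℤ/2

Derivation:
rank_ℚ(R)=2; free=3−2=1
SNF(R) diag = [2, 2] → torsion [2, 2]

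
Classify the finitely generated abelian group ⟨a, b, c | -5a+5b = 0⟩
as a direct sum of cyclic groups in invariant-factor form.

rank_ℚ(R)=1; free=3−1=2
SNF(R) diag = [5] → torsion [5]

Answer: M ≅ ℤ^2 ⊕ ℤ/5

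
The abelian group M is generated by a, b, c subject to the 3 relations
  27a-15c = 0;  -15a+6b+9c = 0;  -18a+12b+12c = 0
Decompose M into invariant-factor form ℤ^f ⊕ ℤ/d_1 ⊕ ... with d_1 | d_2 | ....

rank_ℚ(R)=3; free=3−3=0
SNF(R) diag = [3, 6, 6] → torsion [3, 6, 6]

Answer: M ≅ ℤ/3 ⊕ ℤ/6 ⊕ ℤ/6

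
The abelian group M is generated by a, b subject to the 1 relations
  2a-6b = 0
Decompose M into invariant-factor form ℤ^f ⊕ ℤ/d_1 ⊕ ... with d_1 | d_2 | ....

Answer: M ≅ ℤ^1 ⊕ ℤ/2

Derivation:
rank_ℚ(R)=1; free=2−1=1
SNF(R) diag = [2] → torsion [2]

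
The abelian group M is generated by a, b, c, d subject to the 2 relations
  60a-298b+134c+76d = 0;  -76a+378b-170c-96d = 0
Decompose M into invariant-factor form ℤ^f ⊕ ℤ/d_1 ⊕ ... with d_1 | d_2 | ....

Answer: M ≅ ℤ^2 ⊕ ℤ/2 ⊕ ℤ/4

Derivation:
rank_ℚ(R)=2; free=4−2=2
SNF(R) diag = [2, 4] → torsion [2, 4]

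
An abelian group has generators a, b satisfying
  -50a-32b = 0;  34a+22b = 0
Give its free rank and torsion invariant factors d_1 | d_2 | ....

rank_ℚ(R)=2; free=2−2=0
SNF(R) diag = [2, 6] → torsion [2, 6]

Answer: M ≅ ℤ/2 ⊕ ℤ/6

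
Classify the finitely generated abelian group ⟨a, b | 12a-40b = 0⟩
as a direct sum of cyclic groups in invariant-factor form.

rank_ℚ(R)=1; free=2−1=1
SNF(R) diag = [4] → torsion [4]

Answer: M ≅ ℤ^1 ⊕ ℤ/4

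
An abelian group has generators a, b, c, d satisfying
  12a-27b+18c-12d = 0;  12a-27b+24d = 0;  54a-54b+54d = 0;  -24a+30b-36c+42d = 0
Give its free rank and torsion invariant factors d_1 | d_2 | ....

Answer: M ≅ ℤ/3 ⊕ ℤ/6 ⊕ ℤ/18 ⊕ ℤ/54

Derivation:
rank_ℚ(R)=4; free=4−4=0
SNF(R) diag = [3, 6, 18, 54] → torsion [3, 6, 18, 54]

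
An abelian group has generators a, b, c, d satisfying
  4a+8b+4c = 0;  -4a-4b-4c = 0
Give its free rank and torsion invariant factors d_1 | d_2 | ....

rank_ℚ(R)=2; free=4−2=2
SNF(R) diag = [4, 4] → torsion [4, 4]

Answer: M ≅ ℤ^2 ⊕ ℤ/4 ⊕ ℤ/4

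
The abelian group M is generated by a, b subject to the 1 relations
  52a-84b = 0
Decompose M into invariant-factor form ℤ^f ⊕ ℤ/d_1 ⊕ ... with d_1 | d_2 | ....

rank_ℚ(R)=1; free=2−1=1
SNF(R) diag = [4] → torsion [4]

Answer: M ≅ ℤ^1 ⊕ ℤ/4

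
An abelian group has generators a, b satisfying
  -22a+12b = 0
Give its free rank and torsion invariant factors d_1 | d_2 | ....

Answer: M ≅ ℤ^1 ⊕ ℤ/2

Derivation:
rank_ℚ(R)=1; free=2−1=1
SNF(R) diag = [2] → torsion [2]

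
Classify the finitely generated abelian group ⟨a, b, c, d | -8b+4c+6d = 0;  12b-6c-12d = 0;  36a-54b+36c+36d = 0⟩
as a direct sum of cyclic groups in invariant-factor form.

Answer: M ≅ ℤ^1 ⊕ ℤ/2 ⊕ ℤ/6 ⊕ ℤ/18

Derivation:
rank_ℚ(R)=3; free=4−3=1
SNF(R) diag = [2, 6, 18] → torsion [2, 6, 18]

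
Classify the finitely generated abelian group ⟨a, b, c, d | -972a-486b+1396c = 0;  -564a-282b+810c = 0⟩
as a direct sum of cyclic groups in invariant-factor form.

Answer: M ≅ ℤ^2 ⊕ ℤ/2 ⊕ ℤ/6

Derivation:
rank_ℚ(R)=2; free=4−2=2
SNF(R) diag = [2, 6] → torsion [2, 6]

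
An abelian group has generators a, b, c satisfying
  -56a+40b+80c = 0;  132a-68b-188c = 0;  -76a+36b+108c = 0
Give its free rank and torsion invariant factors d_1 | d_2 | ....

Answer: M ≅ ℤ/4 ⊕ ℤ/8 ⊕ ℤ/8

Derivation:
rank_ℚ(R)=3; free=3−3=0
SNF(R) diag = [4, 8, 8] → torsion [4, 8, 8]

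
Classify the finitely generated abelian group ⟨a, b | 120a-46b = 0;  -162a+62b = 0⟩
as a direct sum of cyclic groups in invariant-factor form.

Answer: M ≅ ℤ/2 ⊕ ℤ/6

Derivation:
rank_ℚ(R)=2; free=2−2=0
SNF(R) diag = [2, 6] → torsion [2, 6]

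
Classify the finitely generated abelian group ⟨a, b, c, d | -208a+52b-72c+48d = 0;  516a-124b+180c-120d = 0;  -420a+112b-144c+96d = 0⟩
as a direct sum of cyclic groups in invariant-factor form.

Answer: M ≅ ℤ^1 ⊕ ℤ/4 ⊕ ℤ/4 ⊕ ℤ/12

Derivation:
rank_ℚ(R)=3; free=4−3=1
SNF(R) diag = [4, 4, 12] → torsion [4, 4, 12]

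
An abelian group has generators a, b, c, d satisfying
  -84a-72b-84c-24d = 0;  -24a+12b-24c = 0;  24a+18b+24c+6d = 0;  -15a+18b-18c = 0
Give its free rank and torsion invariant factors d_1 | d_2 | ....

Answer: M ≅ ℤ/3 ⊕ ℤ/6 ⊕ ℤ/12 ⊕ ℤ/12

Derivation:
rank_ℚ(R)=4; free=4−4=0
SNF(R) diag = [3, 6, 12, 12] → torsion [3, 6, 12, 12]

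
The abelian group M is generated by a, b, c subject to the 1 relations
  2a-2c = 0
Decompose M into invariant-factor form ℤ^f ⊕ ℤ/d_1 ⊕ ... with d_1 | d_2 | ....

Answer: M ≅ ℤ^2 ⊕ ℤ/2

Derivation:
rank_ℚ(R)=1; free=3−1=2
SNF(R) diag = [2] → torsion [2]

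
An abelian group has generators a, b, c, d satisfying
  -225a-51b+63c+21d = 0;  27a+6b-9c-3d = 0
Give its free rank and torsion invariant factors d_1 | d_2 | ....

Answer: M ≅ ℤ^2 ⊕ ℤ/3 ⊕ ℤ/9

Derivation:
rank_ℚ(R)=2; free=4−2=2
SNF(R) diag = [3, 9] → torsion [3, 9]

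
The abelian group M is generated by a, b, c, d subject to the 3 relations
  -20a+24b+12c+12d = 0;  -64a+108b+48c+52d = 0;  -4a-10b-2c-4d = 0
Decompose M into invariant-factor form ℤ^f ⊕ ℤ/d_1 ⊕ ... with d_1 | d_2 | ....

rank_ℚ(R)=3; free=4−3=1
SNF(R) diag = [2, 4, 4] → torsion [2, 4, 4]

Answer: M ≅ ℤ^1 ⊕ ℤ/2 ⊕ ℤ/4 ⊕ ℤ/4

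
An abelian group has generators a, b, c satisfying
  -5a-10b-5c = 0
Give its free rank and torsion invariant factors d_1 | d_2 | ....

Answer: M ≅ ℤ^2 ⊕ ℤ/5

Derivation:
rank_ℚ(R)=1; free=3−1=2
SNF(R) diag = [5] → torsion [5]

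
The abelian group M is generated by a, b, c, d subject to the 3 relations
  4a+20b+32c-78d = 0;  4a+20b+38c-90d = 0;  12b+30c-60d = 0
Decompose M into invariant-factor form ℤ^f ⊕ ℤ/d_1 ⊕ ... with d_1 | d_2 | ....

Answer: M ≅ ℤ^1 ⊕ ℤ/2 ⊕ ℤ/6 ⊕ ℤ/12

Derivation:
rank_ℚ(R)=3; free=4−3=1
SNF(R) diag = [2, 6, 12] → torsion [2, 6, 12]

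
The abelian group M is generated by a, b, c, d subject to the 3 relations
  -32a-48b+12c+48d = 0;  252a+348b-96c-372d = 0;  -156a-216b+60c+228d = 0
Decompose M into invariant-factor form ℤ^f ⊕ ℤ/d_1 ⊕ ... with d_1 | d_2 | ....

rank_ℚ(R)=3; free=4−3=1
SNF(R) diag = [4, 12, 12] → torsion [4, 12, 12]

Answer: M ≅ ℤ^1 ⊕ ℤ/4 ⊕ ℤ/12 ⊕ ℤ/12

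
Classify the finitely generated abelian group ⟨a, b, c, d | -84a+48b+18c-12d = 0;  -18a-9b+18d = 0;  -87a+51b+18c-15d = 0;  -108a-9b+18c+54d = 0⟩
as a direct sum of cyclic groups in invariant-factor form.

rank_ℚ(R)=4; free=4−4=0
SNF(R) diag = [3, 9, 18, 54] → torsion [3, 9, 18, 54]

Answer: M ≅ ℤ/3 ⊕ ℤ/9 ⊕ ℤ/18 ⊕ ℤ/54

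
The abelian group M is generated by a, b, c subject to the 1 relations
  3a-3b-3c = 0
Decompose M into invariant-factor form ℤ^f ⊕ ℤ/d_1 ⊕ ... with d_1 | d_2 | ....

Answer: M ≅ ℤ^2 ⊕ ℤ/3

Derivation:
rank_ℚ(R)=1; free=3−1=2
SNF(R) diag = [3] → torsion [3]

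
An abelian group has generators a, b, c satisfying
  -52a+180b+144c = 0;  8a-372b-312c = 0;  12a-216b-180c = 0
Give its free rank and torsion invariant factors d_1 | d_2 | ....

Answer: M ≅ ℤ/4 ⊕ ℤ/12 ⊕ ℤ/36

Derivation:
rank_ℚ(R)=3; free=3−3=0
SNF(R) diag = [4, 12, 36] → torsion [4, 12, 36]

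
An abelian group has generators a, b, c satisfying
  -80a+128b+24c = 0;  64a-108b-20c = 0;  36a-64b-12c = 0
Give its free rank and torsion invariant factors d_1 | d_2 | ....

rank_ℚ(R)=3; free=3−3=0
SNF(R) diag = [4, 4, 8] → torsion [4, 4, 8]

Answer: M ≅ ℤ/4 ⊕ ℤ/4 ⊕ ℤ/8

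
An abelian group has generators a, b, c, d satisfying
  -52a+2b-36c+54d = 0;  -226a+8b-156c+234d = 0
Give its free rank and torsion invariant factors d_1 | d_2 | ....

Answer: M ≅ ℤ^2 ⊕ ℤ/2 ⊕ ℤ/6

Derivation:
rank_ℚ(R)=2; free=4−2=2
SNF(R) diag = [2, 6] → torsion [2, 6]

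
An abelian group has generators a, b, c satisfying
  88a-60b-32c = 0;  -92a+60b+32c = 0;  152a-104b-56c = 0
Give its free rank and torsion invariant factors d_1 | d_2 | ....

rank_ℚ(R)=3; free=3−3=0
SNF(R) diag = [4, 4, 8] → torsion [4, 4, 8]

Answer: M ≅ ℤ/4 ⊕ ℤ/4 ⊕ ℤ/8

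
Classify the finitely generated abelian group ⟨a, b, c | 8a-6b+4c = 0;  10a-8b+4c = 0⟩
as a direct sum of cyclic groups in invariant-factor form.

rank_ℚ(R)=2; free=3−2=1
SNF(R) diag = [2, 2] → torsion [2, 2]

Answer: M ≅ ℤ^1 ⊕ ℤ/2 ⊕ ℤ/2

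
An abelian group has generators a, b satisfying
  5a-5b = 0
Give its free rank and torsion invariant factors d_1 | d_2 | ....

Answer: M ≅ ℤ^1 ⊕ ℤ/5

Derivation:
rank_ℚ(R)=1; free=2−1=1
SNF(R) diag = [5] → torsion [5]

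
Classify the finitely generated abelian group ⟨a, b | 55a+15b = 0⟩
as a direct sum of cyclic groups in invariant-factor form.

Answer: M ≅ ℤ^1 ⊕ ℤ/5

Derivation:
rank_ℚ(R)=1; free=2−1=1
SNF(R) diag = [5] → torsion [5]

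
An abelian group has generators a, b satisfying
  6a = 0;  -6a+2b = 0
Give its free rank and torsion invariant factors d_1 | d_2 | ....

Answer: M ≅ ℤ/2 ⊕ ℤ/6

Derivation:
rank_ℚ(R)=2; free=2−2=0
SNF(R) diag = [2, 6] → torsion [2, 6]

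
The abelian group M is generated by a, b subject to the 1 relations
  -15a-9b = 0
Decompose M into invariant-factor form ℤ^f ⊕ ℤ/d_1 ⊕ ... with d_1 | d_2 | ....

rank_ℚ(R)=1; free=2−1=1
SNF(R) diag = [3] → torsion [3]

Answer: M ≅ ℤ^1 ⊕ ℤ/3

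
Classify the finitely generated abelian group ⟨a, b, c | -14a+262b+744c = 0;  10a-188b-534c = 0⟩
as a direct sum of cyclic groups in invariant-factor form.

Answer: M ≅ ℤ^1 ⊕ ℤ/2 ⊕ ℤ/6

Derivation:
rank_ℚ(R)=2; free=3−2=1
SNF(R) diag = [2, 6] → torsion [2, 6]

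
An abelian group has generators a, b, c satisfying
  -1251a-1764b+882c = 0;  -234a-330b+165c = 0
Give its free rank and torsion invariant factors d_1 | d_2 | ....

rank_ℚ(R)=2; free=3−2=1
SNF(R) diag = [3, 9] → torsion [3, 9]

Answer: M ≅ ℤ^1 ⊕ ℤ/3 ⊕ ℤ/9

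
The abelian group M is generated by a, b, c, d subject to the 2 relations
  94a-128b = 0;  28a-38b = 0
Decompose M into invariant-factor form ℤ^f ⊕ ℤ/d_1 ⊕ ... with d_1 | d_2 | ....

Answer: M ≅ ℤ^2 ⊕ ℤ/2 ⊕ ℤ/6

Derivation:
rank_ℚ(R)=2; free=4−2=2
SNF(R) diag = [2, 6] → torsion [2, 6]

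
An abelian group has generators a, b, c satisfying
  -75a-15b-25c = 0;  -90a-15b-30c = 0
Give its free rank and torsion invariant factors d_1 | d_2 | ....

Answer: M ≅ ℤ^1 ⊕ ℤ/5 ⊕ ℤ/15

Derivation:
rank_ℚ(R)=2; free=3−2=1
SNF(R) diag = [5, 15] → torsion [5, 15]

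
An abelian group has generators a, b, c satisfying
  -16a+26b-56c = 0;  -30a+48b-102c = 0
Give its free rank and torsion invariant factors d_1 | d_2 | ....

Answer: M ≅ ℤ^1 ⊕ ℤ/2 ⊕ ℤ/6

Derivation:
rank_ℚ(R)=2; free=3−2=1
SNF(R) diag = [2, 6] → torsion [2, 6]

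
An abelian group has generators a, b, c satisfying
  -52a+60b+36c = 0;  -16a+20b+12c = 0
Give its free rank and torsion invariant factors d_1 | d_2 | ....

Answer: M ≅ ℤ^1 ⊕ ℤ/4 ⊕ ℤ/4

Derivation:
rank_ℚ(R)=2; free=3−2=1
SNF(R) diag = [4, 4] → torsion [4, 4]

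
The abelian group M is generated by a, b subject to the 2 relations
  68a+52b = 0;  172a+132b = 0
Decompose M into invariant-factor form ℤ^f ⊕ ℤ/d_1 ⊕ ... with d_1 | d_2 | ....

Answer: M ≅ ℤ/4 ⊕ ℤ/8

Derivation:
rank_ℚ(R)=2; free=2−2=0
SNF(R) diag = [4, 8] → torsion [4, 8]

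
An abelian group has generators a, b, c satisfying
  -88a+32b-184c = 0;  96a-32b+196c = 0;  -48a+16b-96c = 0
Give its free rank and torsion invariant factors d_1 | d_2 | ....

Answer: M ≅ ℤ/4 ⊕ ℤ/8 ⊕ ℤ/16

Derivation:
rank_ℚ(R)=3; free=3−3=0
SNF(R) diag = [4, 8, 16] → torsion [4, 8, 16]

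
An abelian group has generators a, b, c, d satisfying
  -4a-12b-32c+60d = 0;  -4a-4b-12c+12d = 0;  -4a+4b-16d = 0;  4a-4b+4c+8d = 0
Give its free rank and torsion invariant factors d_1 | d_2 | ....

rank_ℚ(R)=4; free=4−4=0
SNF(R) diag = [4, 4, 4, 8] → torsion [4, 4, 4, 8]

Answer: M ≅ ℤ/4 ⊕ ℤ/4 ⊕ ℤ/4 ⊕ ℤ/8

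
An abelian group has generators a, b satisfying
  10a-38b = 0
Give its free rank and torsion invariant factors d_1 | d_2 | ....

rank_ℚ(R)=1; free=2−1=1
SNF(R) diag = [2] → torsion [2]

Answer: M ≅ ℤ^1 ⊕ ℤ/2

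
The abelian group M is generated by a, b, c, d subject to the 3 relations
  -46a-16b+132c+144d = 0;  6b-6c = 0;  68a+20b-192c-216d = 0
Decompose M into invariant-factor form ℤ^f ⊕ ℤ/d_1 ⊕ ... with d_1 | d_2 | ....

rank_ℚ(R)=3; free=4−3=1
SNF(R) diag = [2, 6, 12] → torsion [2, 6, 12]

Answer: M ≅ ℤ^1 ⊕ ℤ/2 ⊕ ℤ/6 ⊕ ℤ/12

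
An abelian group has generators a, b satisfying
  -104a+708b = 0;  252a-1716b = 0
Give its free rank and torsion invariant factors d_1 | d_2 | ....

Answer: M ≅ ℤ/4 ⊕ ℤ/12

Derivation:
rank_ℚ(R)=2; free=2−2=0
SNF(R) diag = [4, 12] → torsion [4, 12]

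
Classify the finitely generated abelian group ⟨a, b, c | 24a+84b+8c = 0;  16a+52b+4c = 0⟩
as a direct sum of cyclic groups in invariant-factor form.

rank_ℚ(R)=2; free=3−2=1
SNF(R) diag = [4, 4] → torsion [4, 4]

Answer: M ≅ ℤ^1 ⊕ ℤ/4 ⊕ ℤ/4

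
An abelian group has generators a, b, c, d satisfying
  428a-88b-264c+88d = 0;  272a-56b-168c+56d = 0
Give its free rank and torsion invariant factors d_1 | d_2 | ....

rank_ℚ(R)=2; free=4−2=2
SNF(R) diag = [4, 8] → torsion [4, 8]

Answer: M ≅ ℤ^2 ⊕ ℤ/4 ⊕ ℤ/8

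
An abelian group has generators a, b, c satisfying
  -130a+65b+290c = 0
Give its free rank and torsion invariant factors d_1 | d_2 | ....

Answer: M ≅ ℤ^2 ⊕ ℤ/5

Derivation:
rank_ℚ(R)=1; free=3−1=2
SNF(R) diag = [5] → torsion [5]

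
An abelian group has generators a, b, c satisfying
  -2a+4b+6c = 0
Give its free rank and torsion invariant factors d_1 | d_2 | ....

rank_ℚ(R)=1; free=3−1=2
SNF(R) diag = [2] → torsion [2]

Answer: M ≅ ℤ^2 ⊕ ℤ/2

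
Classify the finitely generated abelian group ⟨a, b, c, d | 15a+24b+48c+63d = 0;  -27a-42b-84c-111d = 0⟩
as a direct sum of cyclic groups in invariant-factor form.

Answer: M ≅ ℤ^2 ⊕ ℤ/3 ⊕ ℤ/6

Derivation:
rank_ℚ(R)=2; free=4−2=2
SNF(R) diag = [3, 6] → torsion [3, 6]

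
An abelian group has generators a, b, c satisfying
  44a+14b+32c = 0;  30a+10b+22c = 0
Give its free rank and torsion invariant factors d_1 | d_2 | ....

Answer: M ≅ ℤ^1 ⊕ ℤ/2 ⊕ ℤ/2

Derivation:
rank_ℚ(R)=2; free=3−2=1
SNF(R) diag = [2, 2] → torsion [2, 2]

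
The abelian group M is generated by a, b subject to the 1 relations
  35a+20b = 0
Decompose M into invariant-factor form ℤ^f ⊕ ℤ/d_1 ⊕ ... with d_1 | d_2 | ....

Answer: M ≅ ℤ^1 ⊕ ℤ/5

Derivation:
rank_ℚ(R)=1; free=2−1=1
SNF(R) diag = [5] → torsion [5]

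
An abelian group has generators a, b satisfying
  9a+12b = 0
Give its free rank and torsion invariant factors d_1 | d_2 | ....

rank_ℚ(R)=1; free=2−1=1
SNF(R) diag = [3] → torsion [3]

Answer: M ≅ ℤ^1 ⊕ ℤ/3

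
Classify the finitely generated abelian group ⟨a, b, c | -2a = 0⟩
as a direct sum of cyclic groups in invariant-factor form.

rank_ℚ(R)=1; free=3−1=2
SNF(R) diag = [2] → torsion [2]

Answer: M ≅ ℤ^2 ⊕ ℤ/2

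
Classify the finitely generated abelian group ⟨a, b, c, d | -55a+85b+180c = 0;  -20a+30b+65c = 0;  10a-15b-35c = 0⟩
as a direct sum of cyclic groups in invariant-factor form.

rank_ℚ(R)=3; free=4−3=1
SNF(R) diag = [5, 5, 5] → torsion [5, 5, 5]

Answer: M ≅ ℤ^1 ⊕ ℤ/5 ⊕ ℤ/5 ⊕ ℤ/5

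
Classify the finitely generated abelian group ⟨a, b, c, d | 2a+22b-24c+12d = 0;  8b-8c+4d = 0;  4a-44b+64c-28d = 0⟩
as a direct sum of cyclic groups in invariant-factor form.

Answer: M ≅ ℤ^1 ⊕ ℤ/2 ⊕ ℤ/4 ⊕ ℤ/8

Derivation:
rank_ℚ(R)=3; free=4−3=1
SNF(R) diag = [2, 4, 8] → torsion [2, 4, 8]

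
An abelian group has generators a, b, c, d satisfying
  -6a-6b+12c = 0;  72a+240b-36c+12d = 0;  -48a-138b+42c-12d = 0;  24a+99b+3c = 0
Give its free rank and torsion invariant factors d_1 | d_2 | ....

Answer: M ≅ ℤ/3 ⊕ ℤ/6 ⊕ ℤ/12 ⊕ ℤ/24

Derivation:
rank_ℚ(R)=4; free=4−4=0
SNF(R) diag = [3, 6, 12, 24] → torsion [3, 6, 12, 24]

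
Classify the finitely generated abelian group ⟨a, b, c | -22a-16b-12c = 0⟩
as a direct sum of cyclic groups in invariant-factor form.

rank_ℚ(R)=1; free=3−1=2
SNF(R) diag = [2] → torsion [2]

Answer: M ≅ ℤ^2 ⊕ ℤ/2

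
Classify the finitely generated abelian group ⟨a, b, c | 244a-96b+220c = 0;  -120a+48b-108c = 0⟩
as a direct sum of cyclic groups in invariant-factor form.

Answer: M ≅ ℤ^1 ⊕ ℤ/4 ⊕ ℤ/12

Derivation:
rank_ℚ(R)=2; free=3−2=1
SNF(R) diag = [4, 12] → torsion [4, 12]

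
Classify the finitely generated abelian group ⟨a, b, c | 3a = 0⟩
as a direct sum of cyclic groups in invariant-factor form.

rank_ℚ(R)=1; free=3−1=2
SNF(R) diag = [3] → torsion [3]

Answer: M ≅ ℤ^2 ⊕ ℤ/3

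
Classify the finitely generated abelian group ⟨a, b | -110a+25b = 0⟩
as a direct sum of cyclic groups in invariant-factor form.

Answer: M ≅ ℤ^1 ⊕ ℤ/5

Derivation:
rank_ℚ(R)=1; free=2−1=1
SNF(R) diag = [5] → torsion [5]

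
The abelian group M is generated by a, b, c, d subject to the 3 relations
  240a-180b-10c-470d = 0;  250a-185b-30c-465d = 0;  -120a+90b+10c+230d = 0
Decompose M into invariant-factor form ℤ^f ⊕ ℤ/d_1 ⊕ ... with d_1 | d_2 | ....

Answer: M ≅ ℤ^1 ⊕ ℤ/5 ⊕ ℤ/10 ⊕ ℤ/30

Derivation:
rank_ℚ(R)=3; free=4−3=1
SNF(R) diag = [5, 10, 30] → torsion [5, 10, 30]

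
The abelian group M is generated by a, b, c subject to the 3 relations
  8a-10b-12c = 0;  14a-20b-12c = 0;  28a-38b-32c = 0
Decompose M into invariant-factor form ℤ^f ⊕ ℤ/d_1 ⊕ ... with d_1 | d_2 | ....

rank_ℚ(R)=3; free=3−3=0
SNF(R) diag = [2, 2, 4] → torsion [2, 2, 4]

Answer: M ≅ ℤ/2 ⊕ ℤ/2 ⊕ ℤ/4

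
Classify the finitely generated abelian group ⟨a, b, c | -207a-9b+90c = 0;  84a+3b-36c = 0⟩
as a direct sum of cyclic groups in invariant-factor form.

Answer: M ≅ ℤ^1 ⊕ ℤ/3 ⊕ ℤ/9

Derivation:
rank_ℚ(R)=2; free=3−2=1
SNF(R) diag = [3, 9] → torsion [3, 9]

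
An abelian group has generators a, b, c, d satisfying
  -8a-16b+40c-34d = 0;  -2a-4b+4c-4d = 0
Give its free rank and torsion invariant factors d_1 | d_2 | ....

rank_ℚ(R)=2; free=4−2=2
SNF(R) diag = [2, 6] → torsion [2, 6]

Answer: M ≅ ℤ^2 ⊕ ℤ/2 ⊕ ℤ/6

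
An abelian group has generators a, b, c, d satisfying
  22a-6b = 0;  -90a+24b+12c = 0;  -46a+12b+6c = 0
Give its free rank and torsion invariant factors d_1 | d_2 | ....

rank_ℚ(R)=3; free=4−3=1
SNF(R) diag = [2, 6, 6] → torsion [2, 6, 6]

Answer: M ≅ ℤ^1 ⊕ ℤ/2 ⊕ ℤ/6 ⊕ ℤ/6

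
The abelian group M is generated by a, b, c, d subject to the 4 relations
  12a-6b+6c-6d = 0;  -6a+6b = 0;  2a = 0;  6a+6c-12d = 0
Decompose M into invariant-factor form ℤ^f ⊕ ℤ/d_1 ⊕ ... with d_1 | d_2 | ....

Answer: M ≅ ℤ/2 ⊕ ℤ/6 ⊕ ℤ/6 ⊕ ℤ/6

Derivation:
rank_ℚ(R)=4; free=4−4=0
SNF(R) diag = [2, 6, 6, 6] → torsion [2, 6, 6, 6]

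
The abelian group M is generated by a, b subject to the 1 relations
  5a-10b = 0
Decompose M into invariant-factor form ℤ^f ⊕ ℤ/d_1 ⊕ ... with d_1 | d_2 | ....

Answer: M ≅ ℤ^1 ⊕ ℤ/5

Derivation:
rank_ℚ(R)=1; free=2−1=1
SNF(R) diag = [5] → torsion [5]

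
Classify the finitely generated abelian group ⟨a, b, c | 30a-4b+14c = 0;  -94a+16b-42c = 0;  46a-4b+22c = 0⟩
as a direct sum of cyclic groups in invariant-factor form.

Answer: M ≅ ℤ/2 ⊕ ℤ/4 ⊕ ℤ/8

Derivation:
rank_ℚ(R)=3; free=3−3=0
SNF(R) diag = [2, 4, 8] → torsion [2, 4, 8]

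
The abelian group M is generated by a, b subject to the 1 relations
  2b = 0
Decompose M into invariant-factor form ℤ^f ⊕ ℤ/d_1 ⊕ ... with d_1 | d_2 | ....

rank_ℚ(R)=1; free=2−1=1
SNF(R) diag = [2] → torsion [2]

Answer: M ≅ ℤ^1 ⊕ ℤ/2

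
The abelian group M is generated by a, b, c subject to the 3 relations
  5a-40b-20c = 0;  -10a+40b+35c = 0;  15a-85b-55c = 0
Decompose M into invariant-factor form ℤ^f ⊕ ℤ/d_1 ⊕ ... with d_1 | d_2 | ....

Answer: M ≅ ℤ/5 ⊕ ℤ/5 ⊕ ℤ/5

Derivation:
rank_ℚ(R)=3; free=3−3=0
SNF(R) diag = [5, 5, 5] → torsion [5, 5, 5]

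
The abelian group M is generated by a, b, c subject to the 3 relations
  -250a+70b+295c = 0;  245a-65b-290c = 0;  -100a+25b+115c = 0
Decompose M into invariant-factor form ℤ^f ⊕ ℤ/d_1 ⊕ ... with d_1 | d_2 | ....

rank_ℚ(R)=3; free=3−3=0
SNF(R) diag = [5, 15, 45] → torsion [5, 15, 45]

Answer: M ≅ ℤ/5 ⊕ ℤ/15 ⊕ ℤ/45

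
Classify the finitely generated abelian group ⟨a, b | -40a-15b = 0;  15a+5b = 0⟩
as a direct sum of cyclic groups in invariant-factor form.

rank_ℚ(R)=2; free=2−2=0
SNF(R) diag = [5, 5] → torsion [5, 5]

Answer: M ≅ ℤ/5 ⊕ ℤ/5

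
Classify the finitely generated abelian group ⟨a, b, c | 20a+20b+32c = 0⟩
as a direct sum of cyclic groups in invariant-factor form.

rank_ℚ(R)=1; free=3−1=2
SNF(R) diag = [4] → torsion [4]

Answer: M ≅ ℤ^2 ⊕ ℤ/4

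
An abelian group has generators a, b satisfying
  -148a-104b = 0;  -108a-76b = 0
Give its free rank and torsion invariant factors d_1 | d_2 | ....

rank_ℚ(R)=2; free=2−2=0
SNF(R) diag = [4, 4] → torsion [4, 4]

Answer: M ≅ ℤ/4 ⊕ ℤ/4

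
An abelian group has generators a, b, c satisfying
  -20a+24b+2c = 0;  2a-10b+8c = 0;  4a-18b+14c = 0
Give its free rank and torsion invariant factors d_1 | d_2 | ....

Answer: M ≅ ℤ/2 ⊕ ℤ/2 ⊕ ℤ/6

Derivation:
rank_ℚ(R)=3; free=3−3=0
SNF(R) diag = [2, 2, 6] → torsion [2, 2, 6]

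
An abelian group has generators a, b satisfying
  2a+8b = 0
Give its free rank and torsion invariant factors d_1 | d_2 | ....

rank_ℚ(R)=1; free=2−1=1
SNF(R) diag = [2] → torsion [2]

Answer: M ≅ ℤ^1 ⊕ ℤ/2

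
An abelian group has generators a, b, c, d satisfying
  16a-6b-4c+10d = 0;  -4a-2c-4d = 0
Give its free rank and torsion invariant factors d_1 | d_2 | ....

Answer: M ≅ ℤ^2 ⊕ ℤ/2 ⊕ ℤ/6

Derivation:
rank_ℚ(R)=2; free=4−2=2
SNF(R) diag = [2, 6] → torsion [2, 6]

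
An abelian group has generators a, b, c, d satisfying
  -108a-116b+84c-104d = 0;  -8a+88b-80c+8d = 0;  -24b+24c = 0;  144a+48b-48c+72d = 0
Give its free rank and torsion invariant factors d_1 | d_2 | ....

rank_ℚ(R)=4; free=4−4=0
SNF(R) diag = [4, 8, 24, 72] → torsion [4, 8, 24, 72]

Answer: M ≅ ℤ/4 ⊕ ℤ/8 ⊕ ℤ/24 ⊕ ℤ/72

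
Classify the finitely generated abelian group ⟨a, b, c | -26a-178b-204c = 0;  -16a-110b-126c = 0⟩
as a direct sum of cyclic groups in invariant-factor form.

Answer: M ≅ ℤ^1 ⊕ ℤ/2 ⊕ ℤ/6

Derivation:
rank_ℚ(R)=2; free=3−2=1
SNF(R) diag = [2, 6] → torsion [2, 6]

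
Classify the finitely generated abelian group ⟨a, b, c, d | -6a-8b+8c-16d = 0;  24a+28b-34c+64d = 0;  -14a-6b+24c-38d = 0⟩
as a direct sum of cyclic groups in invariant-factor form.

Answer: M ≅ ℤ^1 ⊕ ℤ/2 ⊕ ℤ/2 ⊕ ℤ/2

Derivation:
rank_ℚ(R)=3; free=4−3=1
SNF(R) diag = [2, 2, 2] → torsion [2, 2, 2]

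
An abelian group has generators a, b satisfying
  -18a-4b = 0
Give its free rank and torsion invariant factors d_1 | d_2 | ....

rank_ℚ(R)=1; free=2−1=1
SNF(R) diag = [2] → torsion [2]

Answer: M ≅ ℤ^1 ⊕ ℤ/2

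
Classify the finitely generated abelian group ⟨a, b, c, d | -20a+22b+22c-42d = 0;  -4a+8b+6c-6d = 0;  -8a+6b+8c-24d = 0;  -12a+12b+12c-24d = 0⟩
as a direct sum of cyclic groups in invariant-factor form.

Answer: M ≅ ℤ/2 ⊕ ℤ/2 ⊕ ℤ/4 ⊕ ℤ/12

Derivation:
rank_ℚ(R)=4; free=4−4=0
SNF(R) diag = [2, 2, 4, 12] → torsion [2, 2, 4, 12]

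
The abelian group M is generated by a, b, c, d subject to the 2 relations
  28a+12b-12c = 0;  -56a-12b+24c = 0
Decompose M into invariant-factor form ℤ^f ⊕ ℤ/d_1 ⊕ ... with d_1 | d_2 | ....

rank_ℚ(R)=2; free=4−2=2
SNF(R) diag = [4, 12] → torsion [4, 12]

Answer: M ≅ ℤ^2 ⊕ ℤ/4 ⊕ ℤ/12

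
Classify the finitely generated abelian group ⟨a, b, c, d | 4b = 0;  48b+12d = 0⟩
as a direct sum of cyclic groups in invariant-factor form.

rank_ℚ(R)=2; free=4−2=2
SNF(R) diag = [4, 12] → torsion [4, 12]

Answer: M ≅ ℤ^2 ⊕ ℤ/4 ⊕ ℤ/12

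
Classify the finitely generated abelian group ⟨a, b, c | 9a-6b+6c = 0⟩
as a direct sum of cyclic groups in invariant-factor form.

rank_ℚ(R)=1; free=3−1=2
SNF(R) diag = [3] → torsion [3]

Answer: M ≅ ℤ^2 ⊕ ℤ/3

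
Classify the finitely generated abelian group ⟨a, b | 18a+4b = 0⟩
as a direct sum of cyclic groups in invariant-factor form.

Answer: M ≅ ℤ^1 ⊕ ℤ/2

Derivation:
rank_ℚ(R)=1; free=2−1=1
SNF(R) diag = [2] → torsion [2]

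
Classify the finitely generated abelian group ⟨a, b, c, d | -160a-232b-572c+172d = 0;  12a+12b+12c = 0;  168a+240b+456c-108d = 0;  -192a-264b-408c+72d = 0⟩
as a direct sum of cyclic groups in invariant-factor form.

rank_ℚ(R)=4; free=4−4=0
SNF(R) diag = [4, 12, 36, 72] → torsion [4, 12, 36, 72]

Answer: M ≅ ℤ/4 ⊕ ℤ/12 ⊕ ℤ/36 ⊕ ℤ/72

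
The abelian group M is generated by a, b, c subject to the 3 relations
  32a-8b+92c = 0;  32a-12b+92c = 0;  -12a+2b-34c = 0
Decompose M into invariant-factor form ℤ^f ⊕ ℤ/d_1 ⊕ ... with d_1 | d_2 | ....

rank_ℚ(R)=3; free=3−3=0
SNF(R) diag = [2, 4, 8] → torsion [2, 4, 8]

Answer: M ≅ ℤ/2 ⊕ ℤ/4 ⊕ ℤ/8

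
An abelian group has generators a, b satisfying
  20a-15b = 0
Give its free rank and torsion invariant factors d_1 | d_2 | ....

rank_ℚ(R)=1; free=2−1=1
SNF(R) diag = [5] → torsion [5]

Answer: M ≅ ℤ^1 ⊕ ℤ/5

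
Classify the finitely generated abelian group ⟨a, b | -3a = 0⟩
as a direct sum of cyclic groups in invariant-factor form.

Answer: M ≅ ℤ^1 ⊕ ℤ/3

Derivation:
rank_ℚ(R)=1; free=2−1=1
SNF(R) diag = [3] → torsion [3]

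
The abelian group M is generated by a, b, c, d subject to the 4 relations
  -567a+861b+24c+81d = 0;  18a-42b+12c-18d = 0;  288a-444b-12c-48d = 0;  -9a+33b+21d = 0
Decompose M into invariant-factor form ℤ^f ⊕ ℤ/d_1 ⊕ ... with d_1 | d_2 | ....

rank_ℚ(R)=4; free=4−4=0
SNF(R) diag = [3, 6, 12, 36] → torsion [3, 6, 12, 36]

Answer: M ≅ ℤ/3 ⊕ ℤ/6 ⊕ ℤ/12 ⊕ ℤ/36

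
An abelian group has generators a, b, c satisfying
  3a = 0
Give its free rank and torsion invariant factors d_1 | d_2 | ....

rank_ℚ(R)=1; free=3−1=2
SNF(R) diag = [3] → torsion [3]

Answer: M ≅ ℤ^2 ⊕ ℤ/3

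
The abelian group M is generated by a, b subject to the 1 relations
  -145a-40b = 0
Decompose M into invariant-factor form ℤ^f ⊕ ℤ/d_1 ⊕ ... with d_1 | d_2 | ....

rank_ℚ(R)=1; free=2−1=1
SNF(R) diag = [5] → torsion [5]

Answer: M ≅ ℤ^1 ⊕ ℤ/5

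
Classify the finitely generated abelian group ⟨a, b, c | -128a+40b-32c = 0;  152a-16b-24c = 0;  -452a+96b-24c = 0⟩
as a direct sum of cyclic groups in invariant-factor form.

rank_ℚ(R)=3; free=3−3=0
SNF(R) diag = [4, 8, 8] → torsion [4, 8, 8]

Answer: M ≅ ℤ/4 ⊕ ℤ/8 ⊕ ℤ/8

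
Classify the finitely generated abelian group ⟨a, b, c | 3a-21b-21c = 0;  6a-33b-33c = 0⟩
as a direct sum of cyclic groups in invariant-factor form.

Answer: M ≅ ℤ^1 ⊕ ℤ/3 ⊕ ℤ/9

Derivation:
rank_ℚ(R)=2; free=3−2=1
SNF(R) diag = [3, 9] → torsion [3, 9]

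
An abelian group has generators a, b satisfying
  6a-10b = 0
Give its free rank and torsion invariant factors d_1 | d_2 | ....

Answer: M ≅ ℤ^1 ⊕ ℤ/2

Derivation:
rank_ℚ(R)=1; free=2−1=1
SNF(R) diag = [2] → torsion [2]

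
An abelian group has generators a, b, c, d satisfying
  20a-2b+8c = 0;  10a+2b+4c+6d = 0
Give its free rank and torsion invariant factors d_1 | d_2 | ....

Answer: M ≅ ℤ^2 ⊕ ℤ/2 ⊕ ℤ/6

Derivation:
rank_ℚ(R)=2; free=4−2=2
SNF(R) diag = [2, 6] → torsion [2, 6]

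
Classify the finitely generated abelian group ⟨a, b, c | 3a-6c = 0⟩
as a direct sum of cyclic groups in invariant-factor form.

Answer: M ≅ ℤ^2 ⊕ ℤ/3

Derivation:
rank_ℚ(R)=1; free=3−1=2
SNF(R) diag = [3] → torsion [3]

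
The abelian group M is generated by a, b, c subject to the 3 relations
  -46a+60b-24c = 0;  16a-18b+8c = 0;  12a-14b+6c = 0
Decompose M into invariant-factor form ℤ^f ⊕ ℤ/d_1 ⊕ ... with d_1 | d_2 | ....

Answer: M ≅ ℤ/2 ⊕ ℤ/2 ⊕ ℤ/2

Derivation:
rank_ℚ(R)=3; free=3−3=0
SNF(R) diag = [2, 2, 2] → torsion [2, 2, 2]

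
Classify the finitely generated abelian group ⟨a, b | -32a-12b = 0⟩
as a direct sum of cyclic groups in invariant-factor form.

Answer: M ≅ ℤ^1 ⊕ ℤ/4

Derivation:
rank_ℚ(R)=1; free=2−1=1
SNF(R) diag = [4] → torsion [4]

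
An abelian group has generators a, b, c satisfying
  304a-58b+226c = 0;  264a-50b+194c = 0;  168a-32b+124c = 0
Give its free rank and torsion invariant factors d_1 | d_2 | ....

Answer: M ≅ ℤ/2 ⊕ ℤ/4 ⊕ ℤ/8

Derivation:
rank_ℚ(R)=3; free=3−3=0
SNF(R) diag = [2, 4, 8] → torsion [2, 4, 8]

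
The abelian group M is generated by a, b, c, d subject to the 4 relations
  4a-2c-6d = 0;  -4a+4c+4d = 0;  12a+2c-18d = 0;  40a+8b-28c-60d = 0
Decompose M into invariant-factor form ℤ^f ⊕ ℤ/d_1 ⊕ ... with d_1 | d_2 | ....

rank_ℚ(R)=4; free=4−4=0
SNF(R) diag = [2, 4, 8, 8] → torsion [2, 4, 8, 8]

Answer: M ≅ ℤ/2 ⊕ ℤ/4 ⊕ ℤ/8 ⊕ ℤ/8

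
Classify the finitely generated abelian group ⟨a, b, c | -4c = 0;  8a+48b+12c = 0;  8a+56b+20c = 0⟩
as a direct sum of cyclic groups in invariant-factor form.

Answer: M ≅ ℤ/4 ⊕ ℤ/8 ⊕ ℤ/8

Derivation:
rank_ℚ(R)=3; free=3−3=0
SNF(R) diag = [4, 8, 8] → torsion [4, 8, 8]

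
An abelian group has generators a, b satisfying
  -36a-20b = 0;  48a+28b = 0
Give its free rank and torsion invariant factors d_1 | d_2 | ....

Answer: M ≅ ℤ/4 ⊕ ℤ/12

Derivation:
rank_ℚ(R)=2; free=2−2=0
SNF(R) diag = [4, 12] → torsion [4, 12]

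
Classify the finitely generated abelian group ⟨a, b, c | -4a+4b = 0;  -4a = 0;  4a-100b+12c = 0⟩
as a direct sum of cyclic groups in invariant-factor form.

rank_ℚ(R)=3; free=3−3=0
SNF(R) diag = [4, 4, 12] → torsion [4, 4, 12]

Answer: M ≅ ℤ/4 ⊕ ℤ/4 ⊕ ℤ/12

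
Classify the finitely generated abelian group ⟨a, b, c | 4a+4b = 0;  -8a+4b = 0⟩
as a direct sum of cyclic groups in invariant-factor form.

rank_ℚ(R)=2; free=3−2=1
SNF(R) diag = [4, 12] → torsion [4, 12]

Answer: M ≅ ℤ^1 ⊕ ℤ/4 ⊕ ℤ/12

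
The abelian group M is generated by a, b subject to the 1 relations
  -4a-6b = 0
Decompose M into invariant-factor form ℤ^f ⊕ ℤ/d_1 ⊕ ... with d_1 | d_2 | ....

rank_ℚ(R)=1; free=2−1=1
SNF(R) diag = [2] → torsion [2]

Answer: M ≅ ℤ^1 ⊕ ℤ/2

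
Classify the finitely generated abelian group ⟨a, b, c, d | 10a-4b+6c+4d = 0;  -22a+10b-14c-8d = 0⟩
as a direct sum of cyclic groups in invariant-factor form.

rank_ℚ(R)=2; free=4−2=2
SNF(R) diag = [2, 2] → torsion [2, 2]

Answer: M ≅ ℤ^2 ⊕ ℤ/2 ⊕ ℤ/2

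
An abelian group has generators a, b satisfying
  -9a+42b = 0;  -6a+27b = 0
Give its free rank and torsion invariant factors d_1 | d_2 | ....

Answer: M ≅ ℤ/3 ⊕ ℤ/3

Derivation:
rank_ℚ(R)=2; free=2−2=0
SNF(R) diag = [3, 3] → torsion [3, 3]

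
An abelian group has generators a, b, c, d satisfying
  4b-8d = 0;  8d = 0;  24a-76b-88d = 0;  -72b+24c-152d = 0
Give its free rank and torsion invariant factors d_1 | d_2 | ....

Answer: M ≅ ℤ/4 ⊕ ℤ/8 ⊕ ℤ/24 ⊕ ℤ/24

Derivation:
rank_ℚ(R)=4; free=4−4=0
SNF(R) diag = [4, 8, 24, 24] → torsion [4, 8, 24, 24]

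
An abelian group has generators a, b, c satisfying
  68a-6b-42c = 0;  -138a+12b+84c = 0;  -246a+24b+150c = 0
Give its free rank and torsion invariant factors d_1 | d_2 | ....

rank_ℚ(R)=3; free=3−3=0
SNF(R) diag = [2, 6, 18] → torsion [2, 6, 18]

Answer: M ≅ ℤ/2 ⊕ ℤ/6 ⊕ ℤ/18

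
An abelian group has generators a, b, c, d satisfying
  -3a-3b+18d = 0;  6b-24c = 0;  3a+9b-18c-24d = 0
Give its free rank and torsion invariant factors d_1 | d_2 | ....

Answer: M ≅ ℤ^1 ⊕ ℤ/3 ⊕ ℤ/6 ⊕ ℤ/6

Derivation:
rank_ℚ(R)=3; free=4−3=1
SNF(R) diag = [3, 6, 6] → torsion [3, 6, 6]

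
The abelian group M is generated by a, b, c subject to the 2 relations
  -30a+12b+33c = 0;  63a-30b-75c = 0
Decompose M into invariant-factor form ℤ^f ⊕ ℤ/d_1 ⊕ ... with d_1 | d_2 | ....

rank_ℚ(R)=2; free=3−2=1
SNF(R) diag = [3, 3] → torsion [3, 3]

Answer: M ≅ ℤ^1 ⊕ ℤ/3 ⊕ ℤ/3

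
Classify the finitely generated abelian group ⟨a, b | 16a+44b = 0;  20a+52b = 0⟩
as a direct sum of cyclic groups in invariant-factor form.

rank_ℚ(R)=2; free=2−2=0
SNF(R) diag = [4, 12] → torsion [4, 12]

Answer: M ≅ ℤ/4 ⊕ ℤ/12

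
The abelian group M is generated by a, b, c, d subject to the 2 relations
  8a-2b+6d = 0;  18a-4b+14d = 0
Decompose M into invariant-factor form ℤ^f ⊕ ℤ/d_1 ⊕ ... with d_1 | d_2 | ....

rank_ℚ(R)=2; free=4−2=2
SNF(R) diag = [2, 2] → torsion [2, 2]

Answer: M ≅ ℤ^2 ⊕ ℤ/2 ⊕ ℤ/2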